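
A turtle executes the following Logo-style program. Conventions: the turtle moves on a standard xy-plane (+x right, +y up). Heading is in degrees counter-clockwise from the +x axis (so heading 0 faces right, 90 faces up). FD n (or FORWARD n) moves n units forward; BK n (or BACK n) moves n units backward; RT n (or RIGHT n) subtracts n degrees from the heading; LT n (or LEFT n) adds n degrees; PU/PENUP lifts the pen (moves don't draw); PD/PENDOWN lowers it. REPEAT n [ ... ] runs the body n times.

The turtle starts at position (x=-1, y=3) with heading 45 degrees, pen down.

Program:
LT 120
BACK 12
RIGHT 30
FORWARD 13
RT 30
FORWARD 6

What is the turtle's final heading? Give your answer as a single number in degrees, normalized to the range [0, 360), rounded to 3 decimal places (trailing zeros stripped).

Answer: 105

Derivation:
Executing turtle program step by step:
Start: pos=(-1,3), heading=45, pen down
LT 120: heading 45 -> 165
BK 12: (-1,3) -> (10.591,-0.106) [heading=165, draw]
RT 30: heading 165 -> 135
FD 13: (10.591,-0.106) -> (1.399,9.087) [heading=135, draw]
RT 30: heading 135 -> 105
FD 6: (1.399,9.087) -> (-0.154,14.882) [heading=105, draw]
Final: pos=(-0.154,14.882), heading=105, 3 segment(s) drawn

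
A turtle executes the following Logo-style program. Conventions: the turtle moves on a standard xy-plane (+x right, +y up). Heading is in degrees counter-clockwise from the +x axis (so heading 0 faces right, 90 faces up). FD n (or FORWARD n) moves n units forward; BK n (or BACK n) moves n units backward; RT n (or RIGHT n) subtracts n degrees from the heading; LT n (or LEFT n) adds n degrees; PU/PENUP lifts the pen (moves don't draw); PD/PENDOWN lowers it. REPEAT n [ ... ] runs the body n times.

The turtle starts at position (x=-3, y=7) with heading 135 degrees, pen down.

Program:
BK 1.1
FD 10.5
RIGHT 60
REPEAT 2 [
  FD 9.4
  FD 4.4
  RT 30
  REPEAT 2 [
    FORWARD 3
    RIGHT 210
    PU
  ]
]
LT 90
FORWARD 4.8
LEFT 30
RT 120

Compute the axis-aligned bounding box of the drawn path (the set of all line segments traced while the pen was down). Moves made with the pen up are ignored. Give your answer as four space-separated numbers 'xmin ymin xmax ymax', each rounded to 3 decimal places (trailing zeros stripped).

Executing turtle program step by step:
Start: pos=(-3,7), heading=135, pen down
BK 1.1: (-3,7) -> (-2.222,6.222) [heading=135, draw]
FD 10.5: (-2.222,6.222) -> (-9.647,13.647) [heading=135, draw]
RT 60: heading 135 -> 75
REPEAT 2 [
  -- iteration 1/2 --
  FD 9.4: (-9.647,13.647) -> (-7.214,22.727) [heading=75, draw]
  FD 4.4: (-7.214,22.727) -> (-6.075,26.977) [heading=75, draw]
  RT 30: heading 75 -> 45
  REPEAT 2 [
    -- iteration 1/2 --
    FD 3: (-6.075,26.977) -> (-3.954,29.098) [heading=45, draw]
    RT 210: heading 45 -> 195
    PU: pen up
    -- iteration 2/2 --
    FD 3: (-3.954,29.098) -> (-6.852,28.321) [heading=195, move]
    RT 210: heading 195 -> 345
    PU: pen up
  ]
  -- iteration 2/2 --
  FD 9.4: (-6.852,28.321) -> (2.228,25.889) [heading=345, move]
  FD 4.4: (2.228,25.889) -> (6.478,24.75) [heading=345, move]
  RT 30: heading 345 -> 315
  REPEAT 2 [
    -- iteration 1/2 --
    FD 3: (6.478,24.75) -> (8.6,22.628) [heading=315, move]
    RT 210: heading 315 -> 105
    PU: pen up
    -- iteration 2/2 --
    FD 3: (8.6,22.628) -> (7.823,25.526) [heading=105, move]
    RT 210: heading 105 -> 255
    PU: pen up
  ]
]
LT 90: heading 255 -> 345
FD 4.8: (7.823,25.526) -> (12.46,24.284) [heading=345, move]
LT 30: heading 345 -> 15
RT 120: heading 15 -> 255
Final: pos=(12.46,24.284), heading=255, 5 segment(s) drawn

Segment endpoints: x in {-9.647, -7.214, -6.075, -3.954, -3, -2.222}, y in {6.222, 7, 13.647, 22.727, 26.977, 29.098}
xmin=-9.647, ymin=6.222, xmax=-2.222, ymax=29.098

Answer: -9.647 6.222 -2.222 29.098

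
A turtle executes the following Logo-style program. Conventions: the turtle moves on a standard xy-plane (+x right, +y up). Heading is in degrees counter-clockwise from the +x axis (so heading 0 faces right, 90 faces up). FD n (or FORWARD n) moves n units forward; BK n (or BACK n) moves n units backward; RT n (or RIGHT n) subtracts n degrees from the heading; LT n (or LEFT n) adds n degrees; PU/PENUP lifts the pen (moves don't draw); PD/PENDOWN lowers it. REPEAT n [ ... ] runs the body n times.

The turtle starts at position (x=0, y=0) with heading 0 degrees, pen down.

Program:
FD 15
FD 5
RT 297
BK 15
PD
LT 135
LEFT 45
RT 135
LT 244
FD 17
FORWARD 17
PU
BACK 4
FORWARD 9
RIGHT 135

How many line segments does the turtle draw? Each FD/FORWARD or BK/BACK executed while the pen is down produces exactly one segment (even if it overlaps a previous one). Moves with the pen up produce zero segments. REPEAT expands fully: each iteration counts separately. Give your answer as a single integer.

Answer: 5

Derivation:
Executing turtle program step by step:
Start: pos=(0,0), heading=0, pen down
FD 15: (0,0) -> (15,0) [heading=0, draw]
FD 5: (15,0) -> (20,0) [heading=0, draw]
RT 297: heading 0 -> 63
BK 15: (20,0) -> (13.19,-13.365) [heading=63, draw]
PD: pen down
LT 135: heading 63 -> 198
LT 45: heading 198 -> 243
RT 135: heading 243 -> 108
LT 244: heading 108 -> 352
FD 17: (13.19,-13.365) -> (30.025,-15.731) [heading=352, draw]
FD 17: (30.025,-15.731) -> (46.859,-18.097) [heading=352, draw]
PU: pen up
BK 4: (46.859,-18.097) -> (42.898,-17.54) [heading=352, move]
FD 9: (42.898,-17.54) -> (51.811,-18.793) [heading=352, move]
RT 135: heading 352 -> 217
Final: pos=(51.811,-18.793), heading=217, 5 segment(s) drawn
Segments drawn: 5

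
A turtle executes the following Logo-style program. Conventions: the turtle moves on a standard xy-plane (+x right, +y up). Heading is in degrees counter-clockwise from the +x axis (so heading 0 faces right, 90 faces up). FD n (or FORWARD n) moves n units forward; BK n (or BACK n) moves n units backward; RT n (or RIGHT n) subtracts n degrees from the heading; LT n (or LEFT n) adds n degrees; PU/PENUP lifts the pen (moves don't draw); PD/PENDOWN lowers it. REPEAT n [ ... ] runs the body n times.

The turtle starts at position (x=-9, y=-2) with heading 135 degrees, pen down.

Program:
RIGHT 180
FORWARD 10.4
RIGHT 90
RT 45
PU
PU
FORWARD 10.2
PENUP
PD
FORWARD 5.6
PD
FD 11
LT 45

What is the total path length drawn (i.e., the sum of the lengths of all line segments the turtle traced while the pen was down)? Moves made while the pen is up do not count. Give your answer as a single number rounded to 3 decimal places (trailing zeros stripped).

Answer: 27

Derivation:
Executing turtle program step by step:
Start: pos=(-9,-2), heading=135, pen down
RT 180: heading 135 -> 315
FD 10.4: (-9,-2) -> (-1.646,-9.354) [heading=315, draw]
RT 90: heading 315 -> 225
RT 45: heading 225 -> 180
PU: pen up
PU: pen up
FD 10.2: (-1.646,-9.354) -> (-11.846,-9.354) [heading=180, move]
PU: pen up
PD: pen down
FD 5.6: (-11.846,-9.354) -> (-17.446,-9.354) [heading=180, draw]
PD: pen down
FD 11: (-17.446,-9.354) -> (-28.446,-9.354) [heading=180, draw]
LT 45: heading 180 -> 225
Final: pos=(-28.446,-9.354), heading=225, 3 segment(s) drawn

Segment lengths:
  seg 1: (-9,-2) -> (-1.646,-9.354), length = 10.4
  seg 2: (-11.846,-9.354) -> (-17.446,-9.354), length = 5.6
  seg 3: (-17.446,-9.354) -> (-28.446,-9.354), length = 11
Total = 27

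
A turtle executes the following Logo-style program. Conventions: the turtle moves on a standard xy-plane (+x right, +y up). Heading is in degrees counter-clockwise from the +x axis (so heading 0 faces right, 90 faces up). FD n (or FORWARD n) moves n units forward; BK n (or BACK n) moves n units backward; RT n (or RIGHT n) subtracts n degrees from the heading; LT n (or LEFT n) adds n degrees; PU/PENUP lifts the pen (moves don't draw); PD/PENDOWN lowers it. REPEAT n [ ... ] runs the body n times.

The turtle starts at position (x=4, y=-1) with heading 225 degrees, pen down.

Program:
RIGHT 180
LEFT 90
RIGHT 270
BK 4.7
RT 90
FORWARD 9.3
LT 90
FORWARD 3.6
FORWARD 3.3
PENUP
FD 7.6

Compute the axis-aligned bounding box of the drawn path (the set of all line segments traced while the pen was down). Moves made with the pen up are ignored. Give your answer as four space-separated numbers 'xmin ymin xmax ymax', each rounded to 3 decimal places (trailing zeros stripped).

Answer: -4.132 -1 7.323 8.899

Derivation:
Executing turtle program step by step:
Start: pos=(4,-1), heading=225, pen down
RT 180: heading 225 -> 45
LT 90: heading 45 -> 135
RT 270: heading 135 -> 225
BK 4.7: (4,-1) -> (7.323,2.323) [heading=225, draw]
RT 90: heading 225 -> 135
FD 9.3: (7.323,2.323) -> (0.747,8.899) [heading=135, draw]
LT 90: heading 135 -> 225
FD 3.6: (0.747,8.899) -> (-1.798,6.354) [heading=225, draw]
FD 3.3: (-1.798,6.354) -> (-4.132,4.02) [heading=225, draw]
PU: pen up
FD 7.6: (-4.132,4.02) -> (-9.506,-1.354) [heading=225, move]
Final: pos=(-9.506,-1.354), heading=225, 4 segment(s) drawn

Segment endpoints: x in {-4.132, -1.798, 0.747, 4, 7.323}, y in {-1, 2.323, 4.02, 6.354, 8.899}
xmin=-4.132, ymin=-1, xmax=7.323, ymax=8.899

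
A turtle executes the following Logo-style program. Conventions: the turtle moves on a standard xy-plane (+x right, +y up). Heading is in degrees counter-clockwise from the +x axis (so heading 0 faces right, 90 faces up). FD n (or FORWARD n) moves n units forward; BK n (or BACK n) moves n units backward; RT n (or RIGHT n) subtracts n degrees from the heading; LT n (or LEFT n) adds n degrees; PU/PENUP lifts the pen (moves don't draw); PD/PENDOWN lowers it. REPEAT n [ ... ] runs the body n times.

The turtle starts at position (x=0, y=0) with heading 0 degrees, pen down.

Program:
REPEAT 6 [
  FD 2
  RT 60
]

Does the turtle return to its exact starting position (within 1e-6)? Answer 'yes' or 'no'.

Answer: yes

Derivation:
Executing turtle program step by step:
Start: pos=(0,0), heading=0, pen down
REPEAT 6 [
  -- iteration 1/6 --
  FD 2: (0,0) -> (2,0) [heading=0, draw]
  RT 60: heading 0 -> 300
  -- iteration 2/6 --
  FD 2: (2,0) -> (3,-1.732) [heading=300, draw]
  RT 60: heading 300 -> 240
  -- iteration 3/6 --
  FD 2: (3,-1.732) -> (2,-3.464) [heading=240, draw]
  RT 60: heading 240 -> 180
  -- iteration 4/6 --
  FD 2: (2,-3.464) -> (0,-3.464) [heading=180, draw]
  RT 60: heading 180 -> 120
  -- iteration 5/6 --
  FD 2: (0,-3.464) -> (-1,-1.732) [heading=120, draw]
  RT 60: heading 120 -> 60
  -- iteration 6/6 --
  FD 2: (-1,-1.732) -> (0,0) [heading=60, draw]
  RT 60: heading 60 -> 0
]
Final: pos=(0,0), heading=0, 6 segment(s) drawn

Start position: (0, 0)
Final position: (0, 0)
Distance = 0; < 1e-6 -> CLOSED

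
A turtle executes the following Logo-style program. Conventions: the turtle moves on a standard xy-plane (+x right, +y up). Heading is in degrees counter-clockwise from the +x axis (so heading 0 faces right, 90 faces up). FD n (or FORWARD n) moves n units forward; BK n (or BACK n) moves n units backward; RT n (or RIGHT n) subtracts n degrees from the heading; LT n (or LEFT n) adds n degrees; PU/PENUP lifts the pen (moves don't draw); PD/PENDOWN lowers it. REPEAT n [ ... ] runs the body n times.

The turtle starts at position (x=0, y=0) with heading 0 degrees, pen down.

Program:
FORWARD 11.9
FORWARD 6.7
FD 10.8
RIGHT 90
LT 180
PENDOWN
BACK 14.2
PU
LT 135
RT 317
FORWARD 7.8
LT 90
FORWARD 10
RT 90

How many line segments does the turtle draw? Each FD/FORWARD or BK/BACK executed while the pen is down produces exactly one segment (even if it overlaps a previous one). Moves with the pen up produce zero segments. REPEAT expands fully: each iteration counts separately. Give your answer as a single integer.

Executing turtle program step by step:
Start: pos=(0,0), heading=0, pen down
FD 11.9: (0,0) -> (11.9,0) [heading=0, draw]
FD 6.7: (11.9,0) -> (18.6,0) [heading=0, draw]
FD 10.8: (18.6,0) -> (29.4,0) [heading=0, draw]
RT 90: heading 0 -> 270
LT 180: heading 270 -> 90
PD: pen down
BK 14.2: (29.4,0) -> (29.4,-14.2) [heading=90, draw]
PU: pen up
LT 135: heading 90 -> 225
RT 317: heading 225 -> 268
FD 7.8: (29.4,-14.2) -> (29.128,-21.995) [heading=268, move]
LT 90: heading 268 -> 358
FD 10: (29.128,-21.995) -> (39.122,-22.344) [heading=358, move]
RT 90: heading 358 -> 268
Final: pos=(39.122,-22.344), heading=268, 4 segment(s) drawn
Segments drawn: 4

Answer: 4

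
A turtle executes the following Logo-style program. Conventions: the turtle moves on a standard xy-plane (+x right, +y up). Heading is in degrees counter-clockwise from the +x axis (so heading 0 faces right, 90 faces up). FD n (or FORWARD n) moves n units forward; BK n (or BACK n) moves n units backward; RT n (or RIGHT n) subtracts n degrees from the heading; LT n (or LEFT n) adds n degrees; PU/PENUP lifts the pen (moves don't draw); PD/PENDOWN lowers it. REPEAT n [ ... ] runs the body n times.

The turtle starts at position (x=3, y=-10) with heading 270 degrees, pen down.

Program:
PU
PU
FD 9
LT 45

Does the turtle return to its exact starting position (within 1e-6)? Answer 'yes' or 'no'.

Executing turtle program step by step:
Start: pos=(3,-10), heading=270, pen down
PU: pen up
PU: pen up
FD 9: (3,-10) -> (3,-19) [heading=270, move]
LT 45: heading 270 -> 315
Final: pos=(3,-19), heading=315, 0 segment(s) drawn

Start position: (3, -10)
Final position: (3, -19)
Distance = 9; >= 1e-6 -> NOT closed

Answer: no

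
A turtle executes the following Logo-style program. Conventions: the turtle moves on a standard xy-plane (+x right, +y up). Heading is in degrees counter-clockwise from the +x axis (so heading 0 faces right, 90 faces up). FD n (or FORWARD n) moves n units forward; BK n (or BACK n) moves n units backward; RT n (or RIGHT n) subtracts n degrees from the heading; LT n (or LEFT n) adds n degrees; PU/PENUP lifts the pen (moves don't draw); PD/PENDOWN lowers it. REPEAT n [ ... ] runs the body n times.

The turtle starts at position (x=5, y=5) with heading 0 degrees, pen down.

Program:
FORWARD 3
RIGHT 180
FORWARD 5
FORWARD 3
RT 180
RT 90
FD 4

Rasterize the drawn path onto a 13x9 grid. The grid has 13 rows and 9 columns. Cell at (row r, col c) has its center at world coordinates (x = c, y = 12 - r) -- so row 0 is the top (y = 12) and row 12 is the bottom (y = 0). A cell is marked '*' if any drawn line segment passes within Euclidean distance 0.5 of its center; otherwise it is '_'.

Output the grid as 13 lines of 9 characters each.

Answer: _________
_________
_________
_________
_________
_________
_________
*********
*________
*________
*________
*________
_________

Derivation:
Segment 0: (5,5) -> (8,5)
Segment 1: (8,5) -> (3,5)
Segment 2: (3,5) -> (0,5)
Segment 3: (0,5) -> (0,1)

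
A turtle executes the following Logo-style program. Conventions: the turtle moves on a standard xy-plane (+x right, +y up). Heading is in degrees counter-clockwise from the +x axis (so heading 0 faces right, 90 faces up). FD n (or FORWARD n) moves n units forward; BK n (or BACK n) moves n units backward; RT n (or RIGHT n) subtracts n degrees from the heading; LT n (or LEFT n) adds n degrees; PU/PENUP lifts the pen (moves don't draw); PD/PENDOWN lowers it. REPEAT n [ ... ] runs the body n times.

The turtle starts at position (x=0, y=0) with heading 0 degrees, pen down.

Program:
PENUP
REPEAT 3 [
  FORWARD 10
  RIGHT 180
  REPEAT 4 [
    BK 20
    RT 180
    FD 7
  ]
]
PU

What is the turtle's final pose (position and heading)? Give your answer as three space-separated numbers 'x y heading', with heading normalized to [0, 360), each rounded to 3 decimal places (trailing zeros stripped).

Executing turtle program step by step:
Start: pos=(0,0), heading=0, pen down
PU: pen up
REPEAT 3 [
  -- iteration 1/3 --
  FD 10: (0,0) -> (10,0) [heading=0, move]
  RT 180: heading 0 -> 180
  REPEAT 4 [
    -- iteration 1/4 --
    BK 20: (10,0) -> (30,0) [heading=180, move]
    RT 180: heading 180 -> 0
    FD 7: (30,0) -> (37,0) [heading=0, move]
    -- iteration 2/4 --
    BK 20: (37,0) -> (17,0) [heading=0, move]
    RT 180: heading 0 -> 180
    FD 7: (17,0) -> (10,0) [heading=180, move]
    -- iteration 3/4 --
    BK 20: (10,0) -> (30,0) [heading=180, move]
    RT 180: heading 180 -> 0
    FD 7: (30,0) -> (37,0) [heading=0, move]
    -- iteration 4/4 --
    BK 20: (37,0) -> (17,0) [heading=0, move]
    RT 180: heading 0 -> 180
    FD 7: (17,0) -> (10,0) [heading=180, move]
  ]
  -- iteration 2/3 --
  FD 10: (10,0) -> (0,0) [heading=180, move]
  RT 180: heading 180 -> 0
  REPEAT 4 [
    -- iteration 1/4 --
    BK 20: (0,0) -> (-20,0) [heading=0, move]
    RT 180: heading 0 -> 180
    FD 7: (-20,0) -> (-27,0) [heading=180, move]
    -- iteration 2/4 --
    BK 20: (-27,0) -> (-7,0) [heading=180, move]
    RT 180: heading 180 -> 0
    FD 7: (-7,0) -> (0,0) [heading=0, move]
    -- iteration 3/4 --
    BK 20: (0,0) -> (-20,0) [heading=0, move]
    RT 180: heading 0 -> 180
    FD 7: (-20,0) -> (-27,0) [heading=180, move]
    -- iteration 4/4 --
    BK 20: (-27,0) -> (-7,0) [heading=180, move]
    RT 180: heading 180 -> 0
    FD 7: (-7,0) -> (0,0) [heading=0, move]
  ]
  -- iteration 3/3 --
  FD 10: (0,0) -> (10,0) [heading=0, move]
  RT 180: heading 0 -> 180
  REPEAT 4 [
    -- iteration 1/4 --
    BK 20: (10,0) -> (30,0) [heading=180, move]
    RT 180: heading 180 -> 0
    FD 7: (30,0) -> (37,0) [heading=0, move]
    -- iteration 2/4 --
    BK 20: (37,0) -> (17,0) [heading=0, move]
    RT 180: heading 0 -> 180
    FD 7: (17,0) -> (10,0) [heading=180, move]
    -- iteration 3/4 --
    BK 20: (10,0) -> (30,0) [heading=180, move]
    RT 180: heading 180 -> 0
    FD 7: (30,0) -> (37,0) [heading=0, move]
    -- iteration 4/4 --
    BK 20: (37,0) -> (17,0) [heading=0, move]
    RT 180: heading 0 -> 180
    FD 7: (17,0) -> (10,0) [heading=180, move]
  ]
]
PU: pen up
Final: pos=(10,0), heading=180, 0 segment(s) drawn

Answer: 10 0 180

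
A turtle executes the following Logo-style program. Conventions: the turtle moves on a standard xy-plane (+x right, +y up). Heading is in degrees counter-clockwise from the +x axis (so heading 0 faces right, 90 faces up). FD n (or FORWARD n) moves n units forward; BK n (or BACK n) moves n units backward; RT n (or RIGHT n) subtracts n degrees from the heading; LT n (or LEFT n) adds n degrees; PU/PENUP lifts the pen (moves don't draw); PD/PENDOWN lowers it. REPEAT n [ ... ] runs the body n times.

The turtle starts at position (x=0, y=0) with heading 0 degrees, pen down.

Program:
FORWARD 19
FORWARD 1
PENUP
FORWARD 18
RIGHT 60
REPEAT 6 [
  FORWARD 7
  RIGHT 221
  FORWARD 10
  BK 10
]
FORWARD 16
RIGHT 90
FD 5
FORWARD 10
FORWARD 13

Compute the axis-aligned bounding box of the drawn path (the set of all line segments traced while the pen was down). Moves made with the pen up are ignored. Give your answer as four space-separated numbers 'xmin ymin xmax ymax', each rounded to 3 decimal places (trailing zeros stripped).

Executing turtle program step by step:
Start: pos=(0,0), heading=0, pen down
FD 19: (0,0) -> (19,0) [heading=0, draw]
FD 1: (19,0) -> (20,0) [heading=0, draw]
PU: pen up
FD 18: (20,0) -> (38,0) [heading=0, move]
RT 60: heading 0 -> 300
REPEAT 6 [
  -- iteration 1/6 --
  FD 7: (38,0) -> (41.5,-6.062) [heading=300, move]
  RT 221: heading 300 -> 79
  FD 10: (41.5,-6.062) -> (43.408,3.754) [heading=79, move]
  BK 10: (43.408,3.754) -> (41.5,-6.062) [heading=79, move]
  -- iteration 2/6 --
  FD 7: (41.5,-6.062) -> (42.836,0.809) [heading=79, move]
  RT 221: heading 79 -> 218
  FD 10: (42.836,0.809) -> (34.956,-5.347) [heading=218, move]
  BK 10: (34.956,-5.347) -> (42.836,0.809) [heading=218, move]
  -- iteration 3/6 --
  FD 7: (42.836,0.809) -> (37.32,-3.5) [heading=218, move]
  RT 221: heading 218 -> 357
  FD 10: (37.32,-3.5) -> (47.306,-4.024) [heading=357, move]
  BK 10: (47.306,-4.024) -> (37.32,-3.5) [heading=357, move]
  -- iteration 4/6 --
  FD 7: (37.32,-3.5) -> (44.31,-3.867) [heading=357, move]
  RT 221: heading 357 -> 136
  FD 10: (44.31,-3.867) -> (37.117,3.08) [heading=136, move]
  BK 10: (37.117,3.08) -> (44.31,-3.867) [heading=136, move]
  -- iteration 5/6 --
  FD 7: (44.31,-3.867) -> (39.275,0.996) [heading=136, move]
  RT 221: heading 136 -> 275
  FD 10: (39.275,0.996) -> (40.146,-8.966) [heading=275, move]
  BK 10: (40.146,-8.966) -> (39.275,0.996) [heading=275, move]
  -- iteration 6/6 --
  FD 7: (39.275,0.996) -> (39.885,-5.978) [heading=275, move]
  RT 221: heading 275 -> 54
  FD 10: (39.885,-5.978) -> (45.763,2.113) [heading=54, move]
  BK 10: (45.763,2.113) -> (39.885,-5.978) [heading=54, move]
]
FD 16: (39.885,-5.978) -> (49.289,6.967) [heading=54, move]
RT 90: heading 54 -> 324
FD 5: (49.289,6.967) -> (53.334,4.028) [heading=324, move]
FD 10: (53.334,4.028) -> (61.425,-1.85) [heading=324, move]
FD 13: (61.425,-1.85) -> (71.942,-9.491) [heading=324, move]
Final: pos=(71.942,-9.491), heading=324, 2 segment(s) drawn

Segment endpoints: x in {0, 19, 20}, y in {0}
xmin=0, ymin=0, xmax=20, ymax=0

Answer: 0 0 20 0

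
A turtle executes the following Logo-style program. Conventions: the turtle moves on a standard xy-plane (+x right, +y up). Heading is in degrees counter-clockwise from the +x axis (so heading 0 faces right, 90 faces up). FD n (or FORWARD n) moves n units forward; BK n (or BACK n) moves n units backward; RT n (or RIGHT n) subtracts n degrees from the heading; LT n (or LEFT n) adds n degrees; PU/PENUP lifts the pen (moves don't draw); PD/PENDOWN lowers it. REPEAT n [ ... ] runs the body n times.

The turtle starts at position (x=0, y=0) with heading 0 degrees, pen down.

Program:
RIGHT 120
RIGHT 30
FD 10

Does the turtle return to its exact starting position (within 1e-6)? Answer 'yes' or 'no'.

Answer: no

Derivation:
Executing turtle program step by step:
Start: pos=(0,0), heading=0, pen down
RT 120: heading 0 -> 240
RT 30: heading 240 -> 210
FD 10: (0,0) -> (-8.66,-5) [heading=210, draw]
Final: pos=(-8.66,-5), heading=210, 1 segment(s) drawn

Start position: (0, 0)
Final position: (-8.66, -5)
Distance = 10; >= 1e-6 -> NOT closed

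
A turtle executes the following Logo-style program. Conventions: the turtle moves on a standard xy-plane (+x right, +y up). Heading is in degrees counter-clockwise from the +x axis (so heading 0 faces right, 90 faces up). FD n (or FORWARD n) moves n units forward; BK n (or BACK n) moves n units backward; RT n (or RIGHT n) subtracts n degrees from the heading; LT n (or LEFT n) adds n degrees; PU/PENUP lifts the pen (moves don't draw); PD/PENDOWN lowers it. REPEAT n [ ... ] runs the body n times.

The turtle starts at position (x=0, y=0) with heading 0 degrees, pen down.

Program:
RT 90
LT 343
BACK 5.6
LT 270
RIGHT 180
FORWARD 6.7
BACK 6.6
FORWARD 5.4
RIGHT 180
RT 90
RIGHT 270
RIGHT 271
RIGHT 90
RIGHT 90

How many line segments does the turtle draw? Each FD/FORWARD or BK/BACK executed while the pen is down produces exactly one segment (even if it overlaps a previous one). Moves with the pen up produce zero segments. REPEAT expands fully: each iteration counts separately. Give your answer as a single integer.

Executing turtle program step by step:
Start: pos=(0,0), heading=0, pen down
RT 90: heading 0 -> 270
LT 343: heading 270 -> 253
BK 5.6: (0,0) -> (1.637,5.355) [heading=253, draw]
LT 270: heading 253 -> 163
RT 180: heading 163 -> 343
FD 6.7: (1.637,5.355) -> (8.045,3.396) [heading=343, draw]
BK 6.6: (8.045,3.396) -> (1.733,5.326) [heading=343, draw]
FD 5.4: (1.733,5.326) -> (6.897,3.747) [heading=343, draw]
RT 180: heading 343 -> 163
RT 90: heading 163 -> 73
RT 270: heading 73 -> 163
RT 271: heading 163 -> 252
RT 90: heading 252 -> 162
RT 90: heading 162 -> 72
Final: pos=(6.897,3.747), heading=72, 4 segment(s) drawn
Segments drawn: 4

Answer: 4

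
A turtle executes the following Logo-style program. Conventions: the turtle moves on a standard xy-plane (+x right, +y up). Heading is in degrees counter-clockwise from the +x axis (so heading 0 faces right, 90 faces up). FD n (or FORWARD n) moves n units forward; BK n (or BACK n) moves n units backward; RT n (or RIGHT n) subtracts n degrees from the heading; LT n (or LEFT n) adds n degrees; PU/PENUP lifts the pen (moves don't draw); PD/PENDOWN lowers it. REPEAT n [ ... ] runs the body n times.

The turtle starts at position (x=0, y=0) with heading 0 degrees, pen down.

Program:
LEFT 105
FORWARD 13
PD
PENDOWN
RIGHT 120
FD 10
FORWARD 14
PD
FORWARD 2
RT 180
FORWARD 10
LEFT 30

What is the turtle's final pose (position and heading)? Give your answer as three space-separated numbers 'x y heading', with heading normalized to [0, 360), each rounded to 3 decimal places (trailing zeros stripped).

Executing turtle program step by step:
Start: pos=(0,0), heading=0, pen down
LT 105: heading 0 -> 105
FD 13: (0,0) -> (-3.365,12.557) [heading=105, draw]
PD: pen down
PD: pen down
RT 120: heading 105 -> 345
FD 10: (-3.365,12.557) -> (6.295,9.969) [heading=345, draw]
FD 14: (6.295,9.969) -> (19.818,6.345) [heading=345, draw]
PD: pen down
FD 2: (19.818,6.345) -> (21.749,5.828) [heading=345, draw]
RT 180: heading 345 -> 165
FD 10: (21.749,5.828) -> (12.09,8.416) [heading=165, draw]
LT 30: heading 165 -> 195
Final: pos=(12.09,8.416), heading=195, 5 segment(s) drawn

Answer: 12.09 8.416 195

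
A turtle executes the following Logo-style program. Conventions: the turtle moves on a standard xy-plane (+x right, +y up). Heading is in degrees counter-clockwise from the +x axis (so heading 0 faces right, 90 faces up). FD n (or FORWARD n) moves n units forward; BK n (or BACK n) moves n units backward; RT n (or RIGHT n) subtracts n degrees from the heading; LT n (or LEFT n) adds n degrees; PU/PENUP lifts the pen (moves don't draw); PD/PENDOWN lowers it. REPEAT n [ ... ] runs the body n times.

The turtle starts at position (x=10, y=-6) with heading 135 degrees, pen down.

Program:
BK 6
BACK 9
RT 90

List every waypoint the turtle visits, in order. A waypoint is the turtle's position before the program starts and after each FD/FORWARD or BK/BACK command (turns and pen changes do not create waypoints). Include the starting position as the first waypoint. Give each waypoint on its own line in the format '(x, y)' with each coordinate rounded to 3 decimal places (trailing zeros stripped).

Answer: (10, -6)
(14.243, -10.243)
(20.607, -16.607)

Derivation:
Executing turtle program step by step:
Start: pos=(10,-6), heading=135, pen down
BK 6: (10,-6) -> (14.243,-10.243) [heading=135, draw]
BK 9: (14.243,-10.243) -> (20.607,-16.607) [heading=135, draw]
RT 90: heading 135 -> 45
Final: pos=(20.607,-16.607), heading=45, 2 segment(s) drawn
Waypoints (3 total):
(10, -6)
(14.243, -10.243)
(20.607, -16.607)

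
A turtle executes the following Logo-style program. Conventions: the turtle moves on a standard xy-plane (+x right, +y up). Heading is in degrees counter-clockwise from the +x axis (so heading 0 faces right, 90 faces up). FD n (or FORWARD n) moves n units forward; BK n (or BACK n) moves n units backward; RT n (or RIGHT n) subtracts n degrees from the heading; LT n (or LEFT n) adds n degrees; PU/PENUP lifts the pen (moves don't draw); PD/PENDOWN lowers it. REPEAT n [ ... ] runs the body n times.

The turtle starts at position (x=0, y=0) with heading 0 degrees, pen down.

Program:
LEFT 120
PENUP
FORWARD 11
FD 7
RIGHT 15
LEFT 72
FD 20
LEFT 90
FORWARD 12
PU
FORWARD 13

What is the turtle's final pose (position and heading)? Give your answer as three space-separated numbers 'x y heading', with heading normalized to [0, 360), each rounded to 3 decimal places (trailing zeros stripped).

Executing turtle program step by step:
Start: pos=(0,0), heading=0, pen down
LT 120: heading 0 -> 120
PU: pen up
FD 11: (0,0) -> (-5.5,9.526) [heading=120, move]
FD 7: (-5.5,9.526) -> (-9,15.588) [heading=120, move]
RT 15: heading 120 -> 105
LT 72: heading 105 -> 177
FD 20: (-9,15.588) -> (-28.973,16.635) [heading=177, move]
LT 90: heading 177 -> 267
FD 12: (-28.973,16.635) -> (-29.601,4.652) [heading=267, move]
PU: pen up
FD 13: (-29.601,4.652) -> (-30.281,-8.331) [heading=267, move]
Final: pos=(-30.281,-8.331), heading=267, 0 segment(s) drawn

Answer: -30.281 -8.331 267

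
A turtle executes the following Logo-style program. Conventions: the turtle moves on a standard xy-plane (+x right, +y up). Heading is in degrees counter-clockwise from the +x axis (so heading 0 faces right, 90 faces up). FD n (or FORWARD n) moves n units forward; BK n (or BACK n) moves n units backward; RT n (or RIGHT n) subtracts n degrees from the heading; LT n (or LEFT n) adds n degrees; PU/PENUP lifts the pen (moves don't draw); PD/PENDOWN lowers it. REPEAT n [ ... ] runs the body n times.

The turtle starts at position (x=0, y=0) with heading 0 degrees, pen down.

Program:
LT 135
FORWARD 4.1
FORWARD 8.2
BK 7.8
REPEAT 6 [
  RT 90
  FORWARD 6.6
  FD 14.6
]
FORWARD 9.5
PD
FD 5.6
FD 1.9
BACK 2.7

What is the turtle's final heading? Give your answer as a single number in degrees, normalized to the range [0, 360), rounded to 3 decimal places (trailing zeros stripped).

Answer: 315

Derivation:
Executing turtle program step by step:
Start: pos=(0,0), heading=0, pen down
LT 135: heading 0 -> 135
FD 4.1: (0,0) -> (-2.899,2.899) [heading=135, draw]
FD 8.2: (-2.899,2.899) -> (-8.697,8.697) [heading=135, draw]
BK 7.8: (-8.697,8.697) -> (-3.182,3.182) [heading=135, draw]
REPEAT 6 [
  -- iteration 1/6 --
  RT 90: heading 135 -> 45
  FD 6.6: (-3.182,3.182) -> (1.485,7.849) [heading=45, draw]
  FD 14.6: (1.485,7.849) -> (11.809,18.173) [heading=45, draw]
  -- iteration 2/6 --
  RT 90: heading 45 -> 315
  FD 6.6: (11.809,18.173) -> (16.476,13.506) [heading=315, draw]
  FD 14.6: (16.476,13.506) -> (26.799,3.182) [heading=315, draw]
  -- iteration 3/6 --
  RT 90: heading 315 -> 225
  FD 6.6: (26.799,3.182) -> (22.132,-1.485) [heading=225, draw]
  FD 14.6: (22.132,-1.485) -> (11.809,-11.809) [heading=225, draw]
  -- iteration 4/6 --
  RT 90: heading 225 -> 135
  FD 6.6: (11.809,-11.809) -> (7.142,-7.142) [heading=135, draw]
  FD 14.6: (7.142,-7.142) -> (-3.182,3.182) [heading=135, draw]
  -- iteration 5/6 --
  RT 90: heading 135 -> 45
  FD 6.6: (-3.182,3.182) -> (1.485,7.849) [heading=45, draw]
  FD 14.6: (1.485,7.849) -> (11.809,18.173) [heading=45, draw]
  -- iteration 6/6 --
  RT 90: heading 45 -> 315
  FD 6.6: (11.809,18.173) -> (16.476,13.506) [heading=315, draw]
  FD 14.6: (16.476,13.506) -> (26.799,3.182) [heading=315, draw]
]
FD 9.5: (26.799,3.182) -> (33.517,-3.536) [heading=315, draw]
PD: pen down
FD 5.6: (33.517,-3.536) -> (37.477,-7.495) [heading=315, draw]
FD 1.9: (37.477,-7.495) -> (38.82,-8.839) [heading=315, draw]
BK 2.7: (38.82,-8.839) -> (36.911,-6.93) [heading=315, draw]
Final: pos=(36.911,-6.93), heading=315, 19 segment(s) drawn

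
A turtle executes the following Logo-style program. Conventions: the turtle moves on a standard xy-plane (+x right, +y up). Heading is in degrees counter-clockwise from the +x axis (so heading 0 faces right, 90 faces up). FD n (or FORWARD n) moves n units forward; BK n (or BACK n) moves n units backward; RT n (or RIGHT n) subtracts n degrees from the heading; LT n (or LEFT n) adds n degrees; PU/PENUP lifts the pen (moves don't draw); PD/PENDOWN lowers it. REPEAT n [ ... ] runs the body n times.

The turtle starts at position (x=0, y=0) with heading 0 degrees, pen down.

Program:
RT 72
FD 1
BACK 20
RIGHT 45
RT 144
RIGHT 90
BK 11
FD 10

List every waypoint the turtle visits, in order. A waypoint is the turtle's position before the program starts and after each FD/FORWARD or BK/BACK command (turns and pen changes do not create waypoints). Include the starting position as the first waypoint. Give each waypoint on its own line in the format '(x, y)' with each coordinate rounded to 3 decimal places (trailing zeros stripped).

Executing turtle program step by step:
Start: pos=(0,0), heading=0, pen down
RT 72: heading 0 -> 288
FD 1: (0,0) -> (0.309,-0.951) [heading=288, draw]
BK 20: (0.309,-0.951) -> (-5.871,18.07) [heading=288, draw]
RT 45: heading 288 -> 243
RT 144: heading 243 -> 99
RT 90: heading 99 -> 9
BK 11: (-5.871,18.07) -> (-16.736,16.349) [heading=9, draw]
FD 10: (-16.736,16.349) -> (-6.859,17.914) [heading=9, draw]
Final: pos=(-6.859,17.914), heading=9, 4 segment(s) drawn
Waypoints (5 total):
(0, 0)
(0.309, -0.951)
(-5.871, 18.07)
(-16.736, 16.349)
(-6.859, 17.914)

Answer: (0, 0)
(0.309, -0.951)
(-5.871, 18.07)
(-16.736, 16.349)
(-6.859, 17.914)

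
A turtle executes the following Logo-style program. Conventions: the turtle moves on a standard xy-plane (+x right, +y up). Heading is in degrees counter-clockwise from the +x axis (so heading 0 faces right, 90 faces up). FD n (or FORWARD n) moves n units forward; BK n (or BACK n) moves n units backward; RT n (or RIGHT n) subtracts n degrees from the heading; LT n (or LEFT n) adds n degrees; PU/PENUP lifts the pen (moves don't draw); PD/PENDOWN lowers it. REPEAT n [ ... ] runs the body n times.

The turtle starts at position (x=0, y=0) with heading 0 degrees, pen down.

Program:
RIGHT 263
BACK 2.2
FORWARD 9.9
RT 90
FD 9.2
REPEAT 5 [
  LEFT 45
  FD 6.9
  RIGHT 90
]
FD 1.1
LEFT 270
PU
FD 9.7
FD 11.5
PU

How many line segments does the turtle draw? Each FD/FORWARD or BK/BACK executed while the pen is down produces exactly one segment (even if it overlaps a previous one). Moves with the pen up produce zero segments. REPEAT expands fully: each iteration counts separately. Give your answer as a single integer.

Executing turtle program step by step:
Start: pos=(0,0), heading=0, pen down
RT 263: heading 0 -> 97
BK 2.2: (0,0) -> (0.268,-2.184) [heading=97, draw]
FD 9.9: (0.268,-2.184) -> (-0.938,7.643) [heading=97, draw]
RT 90: heading 97 -> 7
FD 9.2: (-0.938,7.643) -> (8.193,8.764) [heading=7, draw]
REPEAT 5 [
  -- iteration 1/5 --
  LT 45: heading 7 -> 52
  FD 6.9: (8.193,8.764) -> (12.441,14.201) [heading=52, draw]
  RT 90: heading 52 -> 322
  -- iteration 2/5 --
  LT 45: heading 322 -> 7
  FD 6.9: (12.441,14.201) -> (19.29,15.042) [heading=7, draw]
  RT 90: heading 7 -> 277
  -- iteration 3/5 --
  LT 45: heading 277 -> 322
  FD 6.9: (19.29,15.042) -> (24.727,10.794) [heading=322, draw]
  RT 90: heading 322 -> 232
  -- iteration 4/5 --
  LT 45: heading 232 -> 277
  FD 6.9: (24.727,10.794) -> (25.568,3.945) [heading=277, draw]
  RT 90: heading 277 -> 187
  -- iteration 5/5 --
  LT 45: heading 187 -> 232
  FD 6.9: (25.568,3.945) -> (21.32,-1.492) [heading=232, draw]
  RT 90: heading 232 -> 142
]
FD 1.1: (21.32,-1.492) -> (20.453,-0.815) [heading=142, draw]
LT 270: heading 142 -> 52
PU: pen up
FD 9.7: (20.453,-0.815) -> (26.425,6.829) [heading=52, move]
FD 11.5: (26.425,6.829) -> (33.505,15.891) [heading=52, move]
PU: pen up
Final: pos=(33.505,15.891), heading=52, 9 segment(s) drawn
Segments drawn: 9

Answer: 9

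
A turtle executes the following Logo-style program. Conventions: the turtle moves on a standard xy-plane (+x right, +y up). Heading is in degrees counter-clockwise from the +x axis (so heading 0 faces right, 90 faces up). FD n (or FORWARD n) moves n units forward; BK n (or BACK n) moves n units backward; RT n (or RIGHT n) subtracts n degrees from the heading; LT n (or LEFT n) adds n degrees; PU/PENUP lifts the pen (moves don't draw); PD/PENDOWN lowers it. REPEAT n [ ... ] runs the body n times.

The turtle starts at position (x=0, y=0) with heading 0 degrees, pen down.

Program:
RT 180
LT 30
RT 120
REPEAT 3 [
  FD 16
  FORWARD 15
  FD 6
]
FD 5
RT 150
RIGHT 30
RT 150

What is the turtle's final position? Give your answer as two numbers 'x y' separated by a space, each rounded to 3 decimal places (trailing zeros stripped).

Answer: 0 116

Derivation:
Executing turtle program step by step:
Start: pos=(0,0), heading=0, pen down
RT 180: heading 0 -> 180
LT 30: heading 180 -> 210
RT 120: heading 210 -> 90
REPEAT 3 [
  -- iteration 1/3 --
  FD 16: (0,0) -> (0,16) [heading=90, draw]
  FD 15: (0,16) -> (0,31) [heading=90, draw]
  FD 6: (0,31) -> (0,37) [heading=90, draw]
  -- iteration 2/3 --
  FD 16: (0,37) -> (0,53) [heading=90, draw]
  FD 15: (0,53) -> (0,68) [heading=90, draw]
  FD 6: (0,68) -> (0,74) [heading=90, draw]
  -- iteration 3/3 --
  FD 16: (0,74) -> (0,90) [heading=90, draw]
  FD 15: (0,90) -> (0,105) [heading=90, draw]
  FD 6: (0,105) -> (0,111) [heading=90, draw]
]
FD 5: (0,111) -> (0,116) [heading=90, draw]
RT 150: heading 90 -> 300
RT 30: heading 300 -> 270
RT 150: heading 270 -> 120
Final: pos=(0,116), heading=120, 10 segment(s) drawn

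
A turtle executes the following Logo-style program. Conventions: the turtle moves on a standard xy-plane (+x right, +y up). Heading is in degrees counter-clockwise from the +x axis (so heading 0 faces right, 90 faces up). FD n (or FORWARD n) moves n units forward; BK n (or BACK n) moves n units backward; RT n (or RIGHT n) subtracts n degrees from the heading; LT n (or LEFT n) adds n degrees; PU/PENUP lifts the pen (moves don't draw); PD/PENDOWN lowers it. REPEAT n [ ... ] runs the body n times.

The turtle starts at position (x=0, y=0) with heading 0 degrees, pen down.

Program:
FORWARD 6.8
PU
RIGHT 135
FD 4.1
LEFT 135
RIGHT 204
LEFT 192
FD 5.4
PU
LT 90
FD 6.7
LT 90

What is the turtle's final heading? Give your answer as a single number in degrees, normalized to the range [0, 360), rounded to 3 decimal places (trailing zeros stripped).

Executing turtle program step by step:
Start: pos=(0,0), heading=0, pen down
FD 6.8: (0,0) -> (6.8,0) [heading=0, draw]
PU: pen up
RT 135: heading 0 -> 225
FD 4.1: (6.8,0) -> (3.901,-2.899) [heading=225, move]
LT 135: heading 225 -> 0
RT 204: heading 0 -> 156
LT 192: heading 156 -> 348
FD 5.4: (3.901,-2.899) -> (9.183,-4.022) [heading=348, move]
PU: pen up
LT 90: heading 348 -> 78
FD 6.7: (9.183,-4.022) -> (10.576,2.532) [heading=78, move]
LT 90: heading 78 -> 168
Final: pos=(10.576,2.532), heading=168, 1 segment(s) drawn

Answer: 168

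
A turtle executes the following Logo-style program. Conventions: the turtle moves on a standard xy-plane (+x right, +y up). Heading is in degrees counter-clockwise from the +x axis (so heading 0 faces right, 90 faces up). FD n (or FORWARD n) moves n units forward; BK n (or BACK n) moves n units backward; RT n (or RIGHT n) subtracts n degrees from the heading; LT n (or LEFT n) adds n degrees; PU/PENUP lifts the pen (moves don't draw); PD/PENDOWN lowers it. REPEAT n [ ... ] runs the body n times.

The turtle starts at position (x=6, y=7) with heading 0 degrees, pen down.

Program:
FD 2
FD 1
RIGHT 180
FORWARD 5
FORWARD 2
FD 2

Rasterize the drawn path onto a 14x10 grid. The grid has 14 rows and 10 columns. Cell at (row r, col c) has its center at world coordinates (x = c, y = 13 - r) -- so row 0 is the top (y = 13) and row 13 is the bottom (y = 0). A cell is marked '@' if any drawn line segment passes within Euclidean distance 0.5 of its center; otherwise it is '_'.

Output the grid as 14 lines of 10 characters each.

Answer: __________
__________
__________
__________
__________
__________
@@@@@@@@@@
__________
__________
__________
__________
__________
__________
__________

Derivation:
Segment 0: (6,7) -> (8,7)
Segment 1: (8,7) -> (9,7)
Segment 2: (9,7) -> (4,7)
Segment 3: (4,7) -> (2,7)
Segment 4: (2,7) -> (0,7)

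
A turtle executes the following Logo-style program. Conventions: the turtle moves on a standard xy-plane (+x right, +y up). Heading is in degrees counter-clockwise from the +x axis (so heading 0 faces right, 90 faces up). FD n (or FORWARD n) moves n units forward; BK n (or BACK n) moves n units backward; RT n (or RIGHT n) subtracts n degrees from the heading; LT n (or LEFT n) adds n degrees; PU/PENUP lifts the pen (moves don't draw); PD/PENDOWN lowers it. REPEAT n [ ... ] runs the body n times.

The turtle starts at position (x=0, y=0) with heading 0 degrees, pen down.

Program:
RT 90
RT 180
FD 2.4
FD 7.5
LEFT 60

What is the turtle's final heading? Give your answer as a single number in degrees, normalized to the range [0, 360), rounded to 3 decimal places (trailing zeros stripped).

Answer: 150

Derivation:
Executing turtle program step by step:
Start: pos=(0,0), heading=0, pen down
RT 90: heading 0 -> 270
RT 180: heading 270 -> 90
FD 2.4: (0,0) -> (0,2.4) [heading=90, draw]
FD 7.5: (0,2.4) -> (0,9.9) [heading=90, draw]
LT 60: heading 90 -> 150
Final: pos=(0,9.9), heading=150, 2 segment(s) drawn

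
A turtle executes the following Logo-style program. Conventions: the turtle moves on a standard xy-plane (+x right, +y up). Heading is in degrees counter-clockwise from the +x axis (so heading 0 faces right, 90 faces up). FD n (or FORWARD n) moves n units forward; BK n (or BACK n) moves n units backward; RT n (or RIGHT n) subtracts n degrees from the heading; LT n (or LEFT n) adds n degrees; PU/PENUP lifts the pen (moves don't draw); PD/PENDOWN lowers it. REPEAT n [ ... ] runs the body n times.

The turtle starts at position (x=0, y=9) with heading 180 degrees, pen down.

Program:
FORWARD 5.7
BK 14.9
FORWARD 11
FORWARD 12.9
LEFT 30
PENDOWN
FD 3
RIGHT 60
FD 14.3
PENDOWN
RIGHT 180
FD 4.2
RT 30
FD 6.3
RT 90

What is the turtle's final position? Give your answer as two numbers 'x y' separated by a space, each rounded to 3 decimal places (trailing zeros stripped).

Answer: -22.895 7.094

Derivation:
Executing turtle program step by step:
Start: pos=(0,9), heading=180, pen down
FD 5.7: (0,9) -> (-5.7,9) [heading=180, draw]
BK 14.9: (-5.7,9) -> (9.2,9) [heading=180, draw]
FD 11: (9.2,9) -> (-1.8,9) [heading=180, draw]
FD 12.9: (-1.8,9) -> (-14.7,9) [heading=180, draw]
LT 30: heading 180 -> 210
PD: pen down
FD 3: (-14.7,9) -> (-17.298,7.5) [heading=210, draw]
RT 60: heading 210 -> 150
FD 14.3: (-17.298,7.5) -> (-29.682,14.65) [heading=150, draw]
PD: pen down
RT 180: heading 150 -> 330
FD 4.2: (-29.682,14.65) -> (-26.045,12.55) [heading=330, draw]
RT 30: heading 330 -> 300
FD 6.3: (-26.045,12.55) -> (-22.895,7.094) [heading=300, draw]
RT 90: heading 300 -> 210
Final: pos=(-22.895,7.094), heading=210, 8 segment(s) drawn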